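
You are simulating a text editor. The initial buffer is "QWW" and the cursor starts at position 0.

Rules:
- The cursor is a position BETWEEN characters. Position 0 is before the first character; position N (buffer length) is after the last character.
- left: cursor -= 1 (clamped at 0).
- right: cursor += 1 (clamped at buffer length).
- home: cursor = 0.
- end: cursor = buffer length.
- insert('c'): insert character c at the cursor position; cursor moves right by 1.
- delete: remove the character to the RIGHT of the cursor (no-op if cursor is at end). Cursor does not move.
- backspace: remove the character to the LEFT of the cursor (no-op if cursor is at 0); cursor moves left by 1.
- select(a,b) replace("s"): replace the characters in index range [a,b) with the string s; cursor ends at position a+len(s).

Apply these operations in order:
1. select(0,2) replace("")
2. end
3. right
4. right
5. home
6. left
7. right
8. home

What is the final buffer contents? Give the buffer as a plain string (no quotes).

After op 1 (select(0,2) replace("")): buf='W' cursor=0
After op 2 (end): buf='W' cursor=1
After op 3 (right): buf='W' cursor=1
After op 4 (right): buf='W' cursor=1
After op 5 (home): buf='W' cursor=0
After op 6 (left): buf='W' cursor=0
After op 7 (right): buf='W' cursor=1
After op 8 (home): buf='W' cursor=0

Answer: W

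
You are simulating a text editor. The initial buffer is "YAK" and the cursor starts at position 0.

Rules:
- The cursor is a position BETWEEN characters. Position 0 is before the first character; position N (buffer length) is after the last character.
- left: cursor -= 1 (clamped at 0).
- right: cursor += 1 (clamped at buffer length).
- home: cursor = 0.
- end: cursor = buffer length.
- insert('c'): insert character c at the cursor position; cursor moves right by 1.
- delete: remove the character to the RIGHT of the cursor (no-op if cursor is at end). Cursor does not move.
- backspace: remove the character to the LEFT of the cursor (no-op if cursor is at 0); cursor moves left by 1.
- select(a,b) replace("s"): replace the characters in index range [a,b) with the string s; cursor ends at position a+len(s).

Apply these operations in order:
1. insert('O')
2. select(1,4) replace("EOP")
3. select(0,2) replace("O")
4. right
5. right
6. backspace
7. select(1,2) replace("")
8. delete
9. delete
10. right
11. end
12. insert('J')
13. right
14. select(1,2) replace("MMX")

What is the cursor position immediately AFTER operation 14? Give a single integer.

Answer: 4

Derivation:
After op 1 (insert('O')): buf='OYAK' cursor=1
After op 2 (select(1,4) replace("EOP")): buf='OEOP' cursor=4
After op 3 (select(0,2) replace("O")): buf='OOP' cursor=1
After op 4 (right): buf='OOP' cursor=2
After op 5 (right): buf='OOP' cursor=3
After op 6 (backspace): buf='OO' cursor=2
After op 7 (select(1,2) replace("")): buf='O' cursor=1
After op 8 (delete): buf='O' cursor=1
After op 9 (delete): buf='O' cursor=1
After op 10 (right): buf='O' cursor=1
After op 11 (end): buf='O' cursor=1
After op 12 (insert('J')): buf='OJ' cursor=2
After op 13 (right): buf='OJ' cursor=2
After op 14 (select(1,2) replace("MMX")): buf='OMMX' cursor=4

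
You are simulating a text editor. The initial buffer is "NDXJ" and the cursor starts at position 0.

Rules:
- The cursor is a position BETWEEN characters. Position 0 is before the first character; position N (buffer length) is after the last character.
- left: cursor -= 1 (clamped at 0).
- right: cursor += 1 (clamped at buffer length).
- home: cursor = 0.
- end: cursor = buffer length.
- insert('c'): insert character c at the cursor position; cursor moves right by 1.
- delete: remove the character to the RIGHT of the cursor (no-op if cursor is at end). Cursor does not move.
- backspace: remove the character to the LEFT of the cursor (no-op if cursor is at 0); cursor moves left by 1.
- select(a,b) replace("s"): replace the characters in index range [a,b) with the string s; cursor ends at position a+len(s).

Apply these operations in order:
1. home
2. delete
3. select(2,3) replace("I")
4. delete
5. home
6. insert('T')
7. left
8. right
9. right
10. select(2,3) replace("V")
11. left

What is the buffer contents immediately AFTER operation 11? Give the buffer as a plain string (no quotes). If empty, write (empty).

Answer: TDVI

Derivation:
After op 1 (home): buf='NDXJ' cursor=0
After op 2 (delete): buf='DXJ' cursor=0
After op 3 (select(2,3) replace("I")): buf='DXI' cursor=3
After op 4 (delete): buf='DXI' cursor=3
After op 5 (home): buf='DXI' cursor=0
After op 6 (insert('T')): buf='TDXI' cursor=1
After op 7 (left): buf='TDXI' cursor=0
After op 8 (right): buf='TDXI' cursor=1
After op 9 (right): buf='TDXI' cursor=2
After op 10 (select(2,3) replace("V")): buf='TDVI' cursor=3
After op 11 (left): buf='TDVI' cursor=2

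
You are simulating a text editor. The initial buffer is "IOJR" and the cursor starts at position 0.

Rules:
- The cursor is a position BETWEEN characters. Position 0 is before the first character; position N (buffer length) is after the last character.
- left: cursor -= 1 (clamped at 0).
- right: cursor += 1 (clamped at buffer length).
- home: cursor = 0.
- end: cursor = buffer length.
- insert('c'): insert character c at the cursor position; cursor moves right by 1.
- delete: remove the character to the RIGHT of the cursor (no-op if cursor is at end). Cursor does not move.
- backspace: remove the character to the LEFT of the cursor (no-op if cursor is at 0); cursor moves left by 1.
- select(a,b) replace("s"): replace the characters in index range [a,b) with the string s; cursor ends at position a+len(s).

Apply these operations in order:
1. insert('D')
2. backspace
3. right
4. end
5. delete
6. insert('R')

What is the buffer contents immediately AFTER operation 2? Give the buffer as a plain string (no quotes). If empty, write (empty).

After op 1 (insert('D')): buf='DIOJR' cursor=1
After op 2 (backspace): buf='IOJR' cursor=0

Answer: IOJR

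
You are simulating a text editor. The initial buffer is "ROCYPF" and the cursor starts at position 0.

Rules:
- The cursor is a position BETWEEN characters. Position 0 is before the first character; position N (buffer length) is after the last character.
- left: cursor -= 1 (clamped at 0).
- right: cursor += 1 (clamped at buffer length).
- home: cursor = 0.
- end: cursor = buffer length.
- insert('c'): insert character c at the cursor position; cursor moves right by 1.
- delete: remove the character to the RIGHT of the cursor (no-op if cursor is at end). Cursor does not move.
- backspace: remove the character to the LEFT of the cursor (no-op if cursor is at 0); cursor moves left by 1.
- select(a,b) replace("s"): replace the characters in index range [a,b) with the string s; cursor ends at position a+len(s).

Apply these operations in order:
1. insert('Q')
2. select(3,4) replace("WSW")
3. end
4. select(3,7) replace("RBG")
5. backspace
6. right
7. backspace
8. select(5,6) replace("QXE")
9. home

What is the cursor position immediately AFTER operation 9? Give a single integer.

Answer: 0

Derivation:
After op 1 (insert('Q')): buf='QROCYPF' cursor=1
After op 2 (select(3,4) replace("WSW")): buf='QROWSWYPF' cursor=6
After op 3 (end): buf='QROWSWYPF' cursor=9
After op 4 (select(3,7) replace("RBG")): buf='QRORBGPF' cursor=6
After op 5 (backspace): buf='QRORBPF' cursor=5
After op 6 (right): buf='QRORBPF' cursor=6
After op 7 (backspace): buf='QRORBF' cursor=5
After op 8 (select(5,6) replace("QXE")): buf='QRORBQXE' cursor=8
After op 9 (home): buf='QRORBQXE' cursor=0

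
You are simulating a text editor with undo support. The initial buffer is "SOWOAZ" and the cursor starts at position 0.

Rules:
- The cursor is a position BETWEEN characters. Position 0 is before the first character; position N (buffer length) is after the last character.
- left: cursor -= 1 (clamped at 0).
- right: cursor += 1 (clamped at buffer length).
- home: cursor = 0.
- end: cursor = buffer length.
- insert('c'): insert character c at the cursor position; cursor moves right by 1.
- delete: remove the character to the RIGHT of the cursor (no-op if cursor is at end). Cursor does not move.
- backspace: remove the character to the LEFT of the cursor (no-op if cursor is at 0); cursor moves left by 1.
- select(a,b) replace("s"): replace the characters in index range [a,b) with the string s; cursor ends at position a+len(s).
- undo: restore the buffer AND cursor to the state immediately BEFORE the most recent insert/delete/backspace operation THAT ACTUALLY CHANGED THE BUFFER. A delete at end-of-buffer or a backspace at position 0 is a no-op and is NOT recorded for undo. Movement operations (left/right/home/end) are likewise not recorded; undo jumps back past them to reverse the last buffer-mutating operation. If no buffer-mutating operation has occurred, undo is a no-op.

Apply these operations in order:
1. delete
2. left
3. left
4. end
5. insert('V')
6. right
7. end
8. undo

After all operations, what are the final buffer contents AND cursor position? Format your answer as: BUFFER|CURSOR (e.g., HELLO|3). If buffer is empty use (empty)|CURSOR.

After op 1 (delete): buf='OWOAZ' cursor=0
After op 2 (left): buf='OWOAZ' cursor=0
After op 3 (left): buf='OWOAZ' cursor=0
After op 4 (end): buf='OWOAZ' cursor=5
After op 5 (insert('V')): buf='OWOAZV' cursor=6
After op 6 (right): buf='OWOAZV' cursor=6
After op 7 (end): buf='OWOAZV' cursor=6
After op 8 (undo): buf='OWOAZ' cursor=5

Answer: OWOAZ|5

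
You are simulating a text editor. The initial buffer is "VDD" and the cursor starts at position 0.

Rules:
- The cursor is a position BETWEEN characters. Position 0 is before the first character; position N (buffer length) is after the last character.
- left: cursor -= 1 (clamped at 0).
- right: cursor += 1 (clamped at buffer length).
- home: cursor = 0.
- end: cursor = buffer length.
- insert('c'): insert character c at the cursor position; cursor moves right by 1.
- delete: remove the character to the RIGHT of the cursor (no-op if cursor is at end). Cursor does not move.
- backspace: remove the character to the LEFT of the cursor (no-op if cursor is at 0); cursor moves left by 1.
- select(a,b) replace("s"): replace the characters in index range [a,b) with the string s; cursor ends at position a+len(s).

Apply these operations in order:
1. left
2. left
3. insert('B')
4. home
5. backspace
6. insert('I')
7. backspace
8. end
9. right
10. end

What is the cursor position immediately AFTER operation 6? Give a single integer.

Answer: 1

Derivation:
After op 1 (left): buf='VDD' cursor=0
After op 2 (left): buf='VDD' cursor=0
After op 3 (insert('B')): buf='BVDD' cursor=1
After op 4 (home): buf='BVDD' cursor=0
After op 5 (backspace): buf='BVDD' cursor=0
After op 6 (insert('I')): buf='IBVDD' cursor=1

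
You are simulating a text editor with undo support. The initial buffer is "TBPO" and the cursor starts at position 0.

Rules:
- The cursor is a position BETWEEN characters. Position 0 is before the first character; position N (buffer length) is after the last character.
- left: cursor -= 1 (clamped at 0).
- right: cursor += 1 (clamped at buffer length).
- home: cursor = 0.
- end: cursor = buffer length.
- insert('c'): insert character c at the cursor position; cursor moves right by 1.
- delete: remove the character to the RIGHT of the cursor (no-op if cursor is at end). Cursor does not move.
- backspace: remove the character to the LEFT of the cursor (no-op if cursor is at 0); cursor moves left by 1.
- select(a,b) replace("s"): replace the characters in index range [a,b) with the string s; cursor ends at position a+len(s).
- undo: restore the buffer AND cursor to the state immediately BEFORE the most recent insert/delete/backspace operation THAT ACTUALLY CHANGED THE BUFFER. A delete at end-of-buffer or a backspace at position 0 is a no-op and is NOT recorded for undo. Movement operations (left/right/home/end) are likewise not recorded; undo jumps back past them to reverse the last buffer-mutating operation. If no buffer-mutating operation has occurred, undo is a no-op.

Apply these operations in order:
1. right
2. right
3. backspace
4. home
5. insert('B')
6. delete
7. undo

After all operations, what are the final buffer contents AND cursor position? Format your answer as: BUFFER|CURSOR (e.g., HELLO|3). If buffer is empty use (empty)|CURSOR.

After op 1 (right): buf='TBPO' cursor=1
After op 2 (right): buf='TBPO' cursor=2
After op 3 (backspace): buf='TPO' cursor=1
After op 4 (home): buf='TPO' cursor=0
After op 5 (insert('B')): buf='BTPO' cursor=1
After op 6 (delete): buf='BPO' cursor=1
After op 7 (undo): buf='BTPO' cursor=1

Answer: BTPO|1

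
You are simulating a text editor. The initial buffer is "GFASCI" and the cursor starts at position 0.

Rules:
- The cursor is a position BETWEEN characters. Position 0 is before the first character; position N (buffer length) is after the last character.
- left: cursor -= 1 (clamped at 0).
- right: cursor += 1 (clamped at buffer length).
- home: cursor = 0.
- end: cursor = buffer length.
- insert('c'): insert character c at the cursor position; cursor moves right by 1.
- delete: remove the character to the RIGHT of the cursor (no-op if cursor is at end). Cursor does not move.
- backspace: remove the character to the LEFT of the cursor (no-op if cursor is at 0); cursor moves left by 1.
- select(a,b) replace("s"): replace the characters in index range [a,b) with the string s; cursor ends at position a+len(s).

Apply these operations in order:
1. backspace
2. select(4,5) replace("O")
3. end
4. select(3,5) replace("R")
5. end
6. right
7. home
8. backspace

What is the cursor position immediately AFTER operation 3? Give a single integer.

After op 1 (backspace): buf='GFASCI' cursor=0
After op 2 (select(4,5) replace("O")): buf='GFASOI' cursor=5
After op 3 (end): buf='GFASOI' cursor=6

Answer: 6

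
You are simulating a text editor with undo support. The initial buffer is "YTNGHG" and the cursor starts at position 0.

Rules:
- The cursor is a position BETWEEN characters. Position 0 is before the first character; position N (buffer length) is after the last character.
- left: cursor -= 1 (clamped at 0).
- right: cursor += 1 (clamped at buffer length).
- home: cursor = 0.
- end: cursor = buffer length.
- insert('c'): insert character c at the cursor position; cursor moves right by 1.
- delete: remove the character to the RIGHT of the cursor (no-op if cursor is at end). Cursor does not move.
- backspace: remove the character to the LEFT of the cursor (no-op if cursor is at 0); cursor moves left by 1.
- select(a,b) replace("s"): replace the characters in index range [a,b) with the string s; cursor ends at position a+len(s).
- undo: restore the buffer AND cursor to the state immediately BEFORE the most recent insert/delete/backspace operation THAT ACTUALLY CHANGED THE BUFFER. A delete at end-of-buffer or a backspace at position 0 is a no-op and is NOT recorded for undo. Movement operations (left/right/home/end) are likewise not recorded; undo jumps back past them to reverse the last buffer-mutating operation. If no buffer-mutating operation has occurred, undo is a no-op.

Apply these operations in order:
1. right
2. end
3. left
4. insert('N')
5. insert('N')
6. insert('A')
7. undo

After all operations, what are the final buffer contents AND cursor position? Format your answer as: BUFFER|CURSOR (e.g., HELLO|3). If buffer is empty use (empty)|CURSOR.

After op 1 (right): buf='YTNGHG' cursor=1
After op 2 (end): buf='YTNGHG' cursor=6
After op 3 (left): buf='YTNGHG' cursor=5
After op 4 (insert('N')): buf='YTNGHNG' cursor=6
After op 5 (insert('N')): buf='YTNGHNNG' cursor=7
After op 6 (insert('A')): buf='YTNGHNNAG' cursor=8
After op 7 (undo): buf='YTNGHNNG' cursor=7

Answer: YTNGHNNG|7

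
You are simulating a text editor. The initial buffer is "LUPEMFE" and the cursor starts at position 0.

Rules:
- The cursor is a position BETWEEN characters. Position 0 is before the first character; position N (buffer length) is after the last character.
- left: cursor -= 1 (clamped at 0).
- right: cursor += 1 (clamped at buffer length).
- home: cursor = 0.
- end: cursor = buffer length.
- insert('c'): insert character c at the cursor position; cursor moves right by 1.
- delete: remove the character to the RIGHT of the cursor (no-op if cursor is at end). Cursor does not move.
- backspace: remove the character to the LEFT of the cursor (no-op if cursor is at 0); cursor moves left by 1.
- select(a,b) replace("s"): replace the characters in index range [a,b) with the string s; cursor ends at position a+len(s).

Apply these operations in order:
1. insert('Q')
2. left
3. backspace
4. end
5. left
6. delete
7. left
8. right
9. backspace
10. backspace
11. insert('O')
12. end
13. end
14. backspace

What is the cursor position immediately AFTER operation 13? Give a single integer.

Answer: 6

Derivation:
After op 1 (insert('Q')): buf='QLUPEMFE' cursor=1
After op 2 (left): buf='QLUPEMFE' cursor=0
After op 3 (backspace): buf='QLUPEMFE' cursor=0
After op 4 (end): buf='QLUPEMFE' cursor=8
After op 5 (left): buf='QLUPEMFE' cursor=7
After op 6 (delete): buf='QLUPEMF' cursor=7
After op 7 (left): buf='QLUPEMF' cursor=6
After op 8 (right): buf='QLUPEMF' cursor=7
After op 9 (backspace): buf='QLUPEM' cursor=6
After op 10 (backspace): buf='QLUPE' cursor=5
After op 11 (insert('O')): buf='QLUPEO' cursor=6
After op 12 (end): buf='QLUPEO' cursor=6
After op 13 (end): buf='QLUPEO' cursor=6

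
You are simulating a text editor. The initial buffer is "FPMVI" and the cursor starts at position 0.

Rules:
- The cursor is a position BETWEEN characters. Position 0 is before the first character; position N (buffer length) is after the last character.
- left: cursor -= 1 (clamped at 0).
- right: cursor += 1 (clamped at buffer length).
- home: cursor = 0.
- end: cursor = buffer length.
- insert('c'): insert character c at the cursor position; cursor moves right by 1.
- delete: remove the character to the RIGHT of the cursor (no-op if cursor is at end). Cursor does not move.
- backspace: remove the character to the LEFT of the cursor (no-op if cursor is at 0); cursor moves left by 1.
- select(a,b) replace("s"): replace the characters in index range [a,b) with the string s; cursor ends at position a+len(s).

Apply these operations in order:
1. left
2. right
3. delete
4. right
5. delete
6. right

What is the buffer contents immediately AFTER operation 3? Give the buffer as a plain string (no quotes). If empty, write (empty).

Answer: FMVI

Derivation:
After op 1 (left): buf='FPMVI' cursor=0
After op 2 (right): buf='FPMVI' cursor=1
After op 3 (delete): buf='FMVI' cursor=1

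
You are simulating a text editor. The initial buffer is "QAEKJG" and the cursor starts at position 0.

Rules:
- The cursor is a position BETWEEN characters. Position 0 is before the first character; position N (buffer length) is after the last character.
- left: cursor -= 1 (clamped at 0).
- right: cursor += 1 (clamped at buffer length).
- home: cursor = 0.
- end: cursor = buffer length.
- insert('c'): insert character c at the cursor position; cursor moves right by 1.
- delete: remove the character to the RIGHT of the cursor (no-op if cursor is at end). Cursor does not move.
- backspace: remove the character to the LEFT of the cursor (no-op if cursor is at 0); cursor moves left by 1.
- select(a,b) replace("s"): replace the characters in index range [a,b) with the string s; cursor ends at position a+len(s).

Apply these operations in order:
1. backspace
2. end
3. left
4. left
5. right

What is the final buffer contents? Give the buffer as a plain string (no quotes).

After op 1 (backspace): buf='QAEKJG' cursor=0
After op 2 (end): buf='QAEKJG' cursor=6
After op 3 (left): buf='QAEKJG' cursor=5
After op 4 (left): buf='QAEKJG' cursor=4
After op 5 (right): buf='QAEKJG' cursor=5

Answer: QAEKJG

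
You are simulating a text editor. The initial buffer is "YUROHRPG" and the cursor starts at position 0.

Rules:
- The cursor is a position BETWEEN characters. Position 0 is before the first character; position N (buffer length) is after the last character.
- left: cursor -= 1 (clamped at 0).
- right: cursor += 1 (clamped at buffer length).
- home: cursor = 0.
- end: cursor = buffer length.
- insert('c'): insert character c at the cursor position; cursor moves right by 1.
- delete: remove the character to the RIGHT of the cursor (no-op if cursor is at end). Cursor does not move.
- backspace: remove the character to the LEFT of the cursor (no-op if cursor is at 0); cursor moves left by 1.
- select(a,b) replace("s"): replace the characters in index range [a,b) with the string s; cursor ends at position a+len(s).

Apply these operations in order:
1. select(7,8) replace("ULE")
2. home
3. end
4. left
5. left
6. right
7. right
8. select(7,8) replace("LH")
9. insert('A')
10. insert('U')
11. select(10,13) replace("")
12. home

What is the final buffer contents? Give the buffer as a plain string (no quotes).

After op 1 (select(7,8) replace("ULE")): buf='YUROHRPULE' cursor=10
After op 2 (home): buf='YUROHRPULE' cursor=0
After op 3 (end): buf='YUROHRPULE' cursor=10
After op 4 (left): buf='YUROHRPULE' cursor=9
After op 5 (left): buf='YUROHRPULE' cursor=8
After op 6 (right): buf='YUROHRPULE' cursor=9
After op 7 (right): buf='YUROHRPULE' cursor=10
After op 8 (select(7,8) replace("LH")): buf='YUROHRPLHLE' cursor=9
After op 9 (insert('A')): buf='YUROHRPLHALE' cursor=10
After op 10 (insert('U')): buf='YUROHRPLHAULE' cursor=11
After op 11 (select(10,13) replace("")): buf='YUROHRPLHA' cursor=10
After op 12 (home): buf='YUROHRPLHA' cursor=0

Answer: YUROHRPLHA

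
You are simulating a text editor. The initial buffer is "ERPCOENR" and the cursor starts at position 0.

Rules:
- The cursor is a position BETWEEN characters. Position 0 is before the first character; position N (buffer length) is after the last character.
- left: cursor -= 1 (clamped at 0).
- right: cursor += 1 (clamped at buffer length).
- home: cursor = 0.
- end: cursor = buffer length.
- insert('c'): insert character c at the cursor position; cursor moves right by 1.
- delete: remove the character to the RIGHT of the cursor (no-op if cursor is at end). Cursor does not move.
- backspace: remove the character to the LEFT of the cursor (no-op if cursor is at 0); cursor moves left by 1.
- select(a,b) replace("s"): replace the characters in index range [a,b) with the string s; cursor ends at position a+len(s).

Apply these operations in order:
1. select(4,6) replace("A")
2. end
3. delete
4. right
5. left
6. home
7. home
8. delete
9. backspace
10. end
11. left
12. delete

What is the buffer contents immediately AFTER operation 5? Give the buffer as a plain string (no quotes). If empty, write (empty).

After op 1 (select(4,6) replace("A")): buf='ERPCANR' cursor=5
After op 2 (end): buf='ERPCANR' cursor=7
After op 3 (delete): buf='ERPCANR' cursor=7
After op 4 (right): buf='ERPCANR' cursor=7
After op 5 (left): buf='ERPCANR' cursor=6

Answer: ERPCANR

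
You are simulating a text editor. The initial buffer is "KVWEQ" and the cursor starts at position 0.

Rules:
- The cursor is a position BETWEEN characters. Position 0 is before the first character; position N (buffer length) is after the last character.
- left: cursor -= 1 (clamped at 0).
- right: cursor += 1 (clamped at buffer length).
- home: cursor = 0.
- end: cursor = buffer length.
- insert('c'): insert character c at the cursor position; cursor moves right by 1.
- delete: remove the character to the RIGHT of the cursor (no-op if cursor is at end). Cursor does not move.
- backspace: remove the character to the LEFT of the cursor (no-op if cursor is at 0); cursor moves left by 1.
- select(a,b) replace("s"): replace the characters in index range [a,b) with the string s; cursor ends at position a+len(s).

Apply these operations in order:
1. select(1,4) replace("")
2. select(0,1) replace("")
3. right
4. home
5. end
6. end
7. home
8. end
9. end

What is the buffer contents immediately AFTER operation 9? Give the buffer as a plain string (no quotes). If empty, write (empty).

Answer: Q

Derivation:
After op 1 (select(1,4) replace("")): buf='KQ' cursor=1
After op 2 (select(0,1) replace("")): buf='Q' cursor=0
After op 3 (right): buf='Q' cursor=1
After op 4 (home): buf='Q' cursor=0
After op 5 (end): buf='Q' cursor=1
After op 6 (end): buf='Q' cursor=1
After op 7 (home): buf='Q' cursor=0
After op 8 (end): buf='Q' cursor=1
After op 9 (end): buf='Q' cursor=1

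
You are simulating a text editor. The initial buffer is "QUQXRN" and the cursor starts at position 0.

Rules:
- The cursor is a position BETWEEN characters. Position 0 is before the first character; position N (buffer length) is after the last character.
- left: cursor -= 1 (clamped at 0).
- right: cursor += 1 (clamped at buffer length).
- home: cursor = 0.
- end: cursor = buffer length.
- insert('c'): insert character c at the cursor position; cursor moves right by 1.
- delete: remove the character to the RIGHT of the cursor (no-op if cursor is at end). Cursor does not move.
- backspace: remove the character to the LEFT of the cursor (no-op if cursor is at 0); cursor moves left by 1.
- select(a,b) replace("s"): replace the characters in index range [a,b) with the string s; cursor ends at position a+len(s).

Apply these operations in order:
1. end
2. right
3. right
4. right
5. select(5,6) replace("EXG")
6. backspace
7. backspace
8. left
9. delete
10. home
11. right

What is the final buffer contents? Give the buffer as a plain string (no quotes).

After op 1 (end): buf='QUQXRN' cursor=6
After op 2 (right): buf='QUQXRN' cursor=6
After op 3 (right): buf='QUQXRN' cursor=6
After op 4 (right): buf='QUQXRN' cursor=6
After op 5 (select(5,6) replace("EXG")): buf='QUQXREXG' cursor=8
After op 6 (backspace): buf='QUQXREX' cursor=7
After op 7 (backspace): buf='QUQXRE' cursor=6
After op 8 (left): buf='QUQXRE' cursor=5
After op 9 (delete): buf='QUQXR' cursor=5
After op 10 (home): buf='QUQXR' cursor=0
After op 11 (right): buf='QUQXR' cursor=1

Answer: QUQXR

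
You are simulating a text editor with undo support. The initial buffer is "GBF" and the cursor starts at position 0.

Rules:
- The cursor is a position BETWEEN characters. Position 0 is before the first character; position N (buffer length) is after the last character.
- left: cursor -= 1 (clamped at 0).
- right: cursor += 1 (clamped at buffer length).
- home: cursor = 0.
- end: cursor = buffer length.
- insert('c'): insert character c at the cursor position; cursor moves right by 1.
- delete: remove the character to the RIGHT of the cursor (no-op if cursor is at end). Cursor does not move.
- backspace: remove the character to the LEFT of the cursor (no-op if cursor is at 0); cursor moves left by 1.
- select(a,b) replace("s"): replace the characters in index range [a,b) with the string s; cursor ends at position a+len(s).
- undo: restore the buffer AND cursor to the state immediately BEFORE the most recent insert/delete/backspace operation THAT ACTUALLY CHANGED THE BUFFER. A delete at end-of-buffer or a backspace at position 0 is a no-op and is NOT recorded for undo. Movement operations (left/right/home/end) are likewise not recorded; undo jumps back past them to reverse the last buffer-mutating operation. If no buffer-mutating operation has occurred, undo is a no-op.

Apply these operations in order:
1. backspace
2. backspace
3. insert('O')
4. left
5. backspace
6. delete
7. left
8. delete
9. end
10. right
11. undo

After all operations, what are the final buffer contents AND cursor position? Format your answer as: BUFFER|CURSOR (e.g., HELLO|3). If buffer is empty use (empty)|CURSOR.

After op 1 (backspace): buf='GBF' cursor=0
After op 2 (backspace): buf='GBF' cursor=0
After op 3 (insert('O')): buf='OGBF' cursor=1
After op 4 (left): buf='OGBF' cursor=0
After op 5 (backspace): buf='OGBF' cursor=0
After op 6 (delete): buf='GBF' cursor=0
After op 7 (left): buf='GBF' cursor=0
After op 8 (delete): buf='BF' cursor=0
After op 9 (end): buf='BF' cursor=2
After op 10 (right): buf='BF' cursor=2
After op 11 (undo): buf='GBF' cursor=0

Answer: GBF|0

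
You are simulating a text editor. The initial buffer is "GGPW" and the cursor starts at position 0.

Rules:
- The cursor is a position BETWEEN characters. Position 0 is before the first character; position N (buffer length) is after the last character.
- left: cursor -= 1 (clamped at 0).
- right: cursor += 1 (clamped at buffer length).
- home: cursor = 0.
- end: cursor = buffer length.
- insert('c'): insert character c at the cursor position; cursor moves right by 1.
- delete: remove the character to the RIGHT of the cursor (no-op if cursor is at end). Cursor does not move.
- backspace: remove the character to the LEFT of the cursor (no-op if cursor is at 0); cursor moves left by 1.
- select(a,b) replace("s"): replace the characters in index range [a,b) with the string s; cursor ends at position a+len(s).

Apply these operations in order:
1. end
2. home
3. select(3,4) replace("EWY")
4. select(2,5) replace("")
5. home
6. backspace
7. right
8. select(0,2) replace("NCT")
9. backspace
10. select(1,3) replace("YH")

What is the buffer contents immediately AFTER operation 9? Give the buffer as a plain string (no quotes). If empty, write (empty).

Answer: NCY

Derivation:
After op 1 (end): buf='GGPW' cursor=4
After op 2 (home): buf='GGPW' cursor=0
After op 3 (select(3,4) replace("EWY")): buf='GGPEWY' cursor=6
After op 4 (select(2,5) replace("")): buf='GGY' cursor=2
After op 5 (home): buf='GGY' cursor=0
After op 6 (backspace): buf='GGY' cursor=0
After op 7 (right): buf='GGY' cursor=1
After op 8 (select(0,2) replace("NCT")): buf='NCTY' cursor=3
After op 9 (backspace): buf='NCY' cursor=2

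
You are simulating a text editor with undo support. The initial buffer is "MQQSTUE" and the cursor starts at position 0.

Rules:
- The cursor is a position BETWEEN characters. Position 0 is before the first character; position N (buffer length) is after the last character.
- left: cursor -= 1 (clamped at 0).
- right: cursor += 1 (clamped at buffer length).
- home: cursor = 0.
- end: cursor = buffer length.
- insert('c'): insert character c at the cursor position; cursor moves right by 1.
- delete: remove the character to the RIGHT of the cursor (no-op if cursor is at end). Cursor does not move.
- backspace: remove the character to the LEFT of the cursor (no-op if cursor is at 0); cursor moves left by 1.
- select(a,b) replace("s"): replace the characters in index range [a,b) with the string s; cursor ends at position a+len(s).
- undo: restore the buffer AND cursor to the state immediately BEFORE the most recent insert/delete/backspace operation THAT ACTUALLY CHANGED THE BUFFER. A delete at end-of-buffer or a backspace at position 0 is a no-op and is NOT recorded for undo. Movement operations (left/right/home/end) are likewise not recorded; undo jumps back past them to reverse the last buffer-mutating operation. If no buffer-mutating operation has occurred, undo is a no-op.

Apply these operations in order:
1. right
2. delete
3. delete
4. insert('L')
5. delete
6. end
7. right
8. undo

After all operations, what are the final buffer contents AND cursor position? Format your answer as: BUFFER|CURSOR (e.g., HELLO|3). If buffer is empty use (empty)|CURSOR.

Answer: MLSTUE|2

Derivation:
After op 1 (right): buf='MQQSTUE' cursor=1
After op 2 (delete): buf='MQSTUE' cursor=1
After op 3 (delete): buf='MSTUE' cursor=1
After op 4 (insert('L')): buf='MLSTUE' cursor=2
After op 5 (delete): buf='MLTUE' cursor=2
After op 6 (end): buf='MLTUE' cursor=5
After op 7 (right): buf='MLTUE' cursor=5
After op 8 (undo): buf='MLSTUE' cursor=2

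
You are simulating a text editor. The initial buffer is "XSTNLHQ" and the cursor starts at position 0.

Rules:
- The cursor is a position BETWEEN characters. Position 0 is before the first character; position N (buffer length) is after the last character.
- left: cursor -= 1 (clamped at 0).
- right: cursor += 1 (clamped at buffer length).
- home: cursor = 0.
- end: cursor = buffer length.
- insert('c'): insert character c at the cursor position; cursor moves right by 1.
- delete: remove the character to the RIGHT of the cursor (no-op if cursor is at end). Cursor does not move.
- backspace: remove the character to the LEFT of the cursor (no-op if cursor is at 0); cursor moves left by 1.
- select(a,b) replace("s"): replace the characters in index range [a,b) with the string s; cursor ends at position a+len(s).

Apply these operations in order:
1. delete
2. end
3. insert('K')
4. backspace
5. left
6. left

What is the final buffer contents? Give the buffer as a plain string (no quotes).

Answer: STNLHQ

Derivation:
After op 1 (delete): buf='STNLHQ' cursor=0
After op 2 (end): buf='STNLHQ' cursor=6
After op 3 (insert('K')): buf='STNLHQK' cursor=7
After op 4 (backspace): buf='STNLHQ' cursor=6
After op 5 (left): buf='STNLHQ' cursor=5
After op 6 (left): buf='STNLHQ' cursor=4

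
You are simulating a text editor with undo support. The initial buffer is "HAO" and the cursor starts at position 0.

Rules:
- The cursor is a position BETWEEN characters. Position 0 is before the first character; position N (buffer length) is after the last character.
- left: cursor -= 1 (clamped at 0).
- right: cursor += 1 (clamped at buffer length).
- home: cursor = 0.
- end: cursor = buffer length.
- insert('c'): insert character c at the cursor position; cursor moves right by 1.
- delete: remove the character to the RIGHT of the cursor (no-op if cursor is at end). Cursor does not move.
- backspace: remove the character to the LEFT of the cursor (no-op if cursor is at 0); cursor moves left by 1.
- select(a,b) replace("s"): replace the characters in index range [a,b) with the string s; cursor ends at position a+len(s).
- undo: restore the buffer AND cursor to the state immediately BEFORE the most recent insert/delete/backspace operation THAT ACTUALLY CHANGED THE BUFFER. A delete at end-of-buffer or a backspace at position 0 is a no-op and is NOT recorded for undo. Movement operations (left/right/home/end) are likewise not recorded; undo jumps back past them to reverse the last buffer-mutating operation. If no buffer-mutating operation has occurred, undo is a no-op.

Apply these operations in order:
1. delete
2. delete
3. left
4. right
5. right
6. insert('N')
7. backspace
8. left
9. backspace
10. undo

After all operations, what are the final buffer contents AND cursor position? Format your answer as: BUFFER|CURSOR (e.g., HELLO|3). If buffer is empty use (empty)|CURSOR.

Answer: ON|2

Derivation:
After op 1 (delete): buf='AO' cursor=0
After op 2 (delete): buf='O' cursor=0
After op 3 (left): buf='O' cursor=0
After op 4 (right): buf='O' cursor=1
After op 5 (right): buf='O' cursor=1
After op 6 (insert('N')): buf='ON' cursor=2
After op 7 (backspace): buf='O' cursor=1
After op 8 (left): buf='O' cursor=0
After op 9 (backspace): buf='O' cursor=0
After op 10 (undo): buf='ON' cursor=2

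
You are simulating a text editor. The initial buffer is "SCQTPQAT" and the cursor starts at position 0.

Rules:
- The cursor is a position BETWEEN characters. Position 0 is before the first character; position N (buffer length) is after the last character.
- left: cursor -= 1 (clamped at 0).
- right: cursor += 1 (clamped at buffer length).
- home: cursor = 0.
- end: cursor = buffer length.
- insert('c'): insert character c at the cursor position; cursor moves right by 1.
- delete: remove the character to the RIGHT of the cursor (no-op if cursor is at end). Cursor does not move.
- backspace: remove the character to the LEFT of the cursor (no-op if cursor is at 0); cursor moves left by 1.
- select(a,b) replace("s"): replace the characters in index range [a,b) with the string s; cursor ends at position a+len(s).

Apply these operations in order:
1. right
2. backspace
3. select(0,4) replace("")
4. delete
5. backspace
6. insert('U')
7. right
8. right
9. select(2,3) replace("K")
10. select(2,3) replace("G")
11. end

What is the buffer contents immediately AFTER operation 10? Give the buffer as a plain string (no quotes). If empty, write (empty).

After op 1 (right): buf='SCQTPQAT' cursor=1
After op 2 (backspace): buf='CQTPQAT' cursor=0
After op 3 (select(0,4) replace("")): buf='QAT' cursor=0
After op 4 (delete): buf='AT' cursor=0
After op 5 (backspace): buf='AT' cursor=0
After op 6 (insert('U')): buf='UAT' cursor=1
After op 7 (right): buf='UAT' cursor=2
After op 8 (right): buf='UAT' cursor=3
After op 9 (select(2,3) replace("K")): buf='UAK' cursor=3
After op 10 (select(2,3) replace("G")): buf='UAG' cursor=3

Answer: UAG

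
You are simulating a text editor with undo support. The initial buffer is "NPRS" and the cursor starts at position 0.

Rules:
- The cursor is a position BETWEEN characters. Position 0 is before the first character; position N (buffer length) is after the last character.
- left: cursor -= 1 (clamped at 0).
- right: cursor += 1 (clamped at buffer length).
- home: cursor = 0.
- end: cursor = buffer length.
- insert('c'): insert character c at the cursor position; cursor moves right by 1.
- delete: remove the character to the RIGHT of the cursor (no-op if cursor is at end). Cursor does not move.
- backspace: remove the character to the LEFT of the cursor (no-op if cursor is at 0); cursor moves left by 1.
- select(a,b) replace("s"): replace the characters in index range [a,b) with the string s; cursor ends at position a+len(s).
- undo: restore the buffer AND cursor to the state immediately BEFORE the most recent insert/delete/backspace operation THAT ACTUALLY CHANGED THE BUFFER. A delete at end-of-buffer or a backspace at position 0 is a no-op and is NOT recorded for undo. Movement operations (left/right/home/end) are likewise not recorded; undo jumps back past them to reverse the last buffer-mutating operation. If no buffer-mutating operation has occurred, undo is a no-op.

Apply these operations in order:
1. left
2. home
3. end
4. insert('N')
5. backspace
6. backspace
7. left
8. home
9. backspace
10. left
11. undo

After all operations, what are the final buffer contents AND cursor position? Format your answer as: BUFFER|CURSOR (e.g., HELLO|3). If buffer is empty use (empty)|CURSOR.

After op 1 (left): buf='NPRS' cursor=0
After op 2 (home): buf='NPRS' cursor=0
After op 3 (end): buf='NPRS' cursor=4
After op 4 (insert('N')): buf='NPRSN' cursor=5
After op 5 (backspace): buf='NPRS' cursor=4
After op 6 (backspace): buf='NPR' cursor=3
After op 7 (left): buf='NPR' cursor=2
After op 8 (home): buf='NPR' cursor=0
After op 9 (backspace): buf='NPR' cursor=0
After op 10 (left): buf='NPR' cursor=0
After op 11 (undo): buf='NPRS' cursor=4

Answer: NPRS|4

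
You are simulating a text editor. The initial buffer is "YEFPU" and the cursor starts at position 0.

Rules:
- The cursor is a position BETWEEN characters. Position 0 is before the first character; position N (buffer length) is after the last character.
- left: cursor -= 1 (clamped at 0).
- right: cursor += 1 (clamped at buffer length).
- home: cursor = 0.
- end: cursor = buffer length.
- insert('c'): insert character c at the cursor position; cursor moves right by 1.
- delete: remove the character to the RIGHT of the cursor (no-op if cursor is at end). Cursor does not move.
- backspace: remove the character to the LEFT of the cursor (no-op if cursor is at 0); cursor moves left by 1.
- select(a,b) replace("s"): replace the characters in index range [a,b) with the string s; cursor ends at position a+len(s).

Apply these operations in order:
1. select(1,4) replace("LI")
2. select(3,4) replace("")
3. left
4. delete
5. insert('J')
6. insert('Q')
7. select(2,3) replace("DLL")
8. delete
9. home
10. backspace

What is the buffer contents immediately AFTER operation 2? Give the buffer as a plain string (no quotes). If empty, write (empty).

Answer: YLI

Derivation:
After op 1 (select(1,4) replace("LI")): buf='YLIU' cursor=3
After op 2 (select(3,4) replace("")): buf='YLI' cursor=3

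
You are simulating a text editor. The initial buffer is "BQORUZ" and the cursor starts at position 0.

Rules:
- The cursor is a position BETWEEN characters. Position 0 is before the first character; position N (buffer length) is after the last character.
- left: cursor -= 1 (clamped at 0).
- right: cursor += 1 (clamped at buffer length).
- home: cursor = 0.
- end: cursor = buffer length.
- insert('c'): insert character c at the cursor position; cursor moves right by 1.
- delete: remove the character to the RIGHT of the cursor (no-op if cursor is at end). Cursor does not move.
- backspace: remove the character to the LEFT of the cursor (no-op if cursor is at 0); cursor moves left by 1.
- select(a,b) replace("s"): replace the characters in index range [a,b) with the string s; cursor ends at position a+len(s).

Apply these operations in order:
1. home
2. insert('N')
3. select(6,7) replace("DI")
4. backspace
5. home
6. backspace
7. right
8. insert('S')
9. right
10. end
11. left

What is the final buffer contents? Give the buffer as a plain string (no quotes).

After op 1 (home): buf='BQORUZ' cursor=0
After op 2 (insert('N')): buf='NBQORUZ' cursor=1
After op 3 (select(6,7) replace("DI")): buf='NBQORUDI' cursor=8
After op 4 (backspace): buf='NBQORUD' cursor=7
After op 5 (home): buf='NBQORUD' cursor=0
After op 6 (backspace): buf='NBQORUD' cursor=0
After op 7 (right): buf='NBQORUD' cursor=1
After op 8 (insert('S')): buf='NSBQORUD' cursor=2
After op 9 (right): buf='NSBQORUD' cursor=3
After op 10 (end): buf='NSBQORUD' cursor=8
After op 11 (left): buf='NSBQORUD' cursor=7

Answer: NSBQORUD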